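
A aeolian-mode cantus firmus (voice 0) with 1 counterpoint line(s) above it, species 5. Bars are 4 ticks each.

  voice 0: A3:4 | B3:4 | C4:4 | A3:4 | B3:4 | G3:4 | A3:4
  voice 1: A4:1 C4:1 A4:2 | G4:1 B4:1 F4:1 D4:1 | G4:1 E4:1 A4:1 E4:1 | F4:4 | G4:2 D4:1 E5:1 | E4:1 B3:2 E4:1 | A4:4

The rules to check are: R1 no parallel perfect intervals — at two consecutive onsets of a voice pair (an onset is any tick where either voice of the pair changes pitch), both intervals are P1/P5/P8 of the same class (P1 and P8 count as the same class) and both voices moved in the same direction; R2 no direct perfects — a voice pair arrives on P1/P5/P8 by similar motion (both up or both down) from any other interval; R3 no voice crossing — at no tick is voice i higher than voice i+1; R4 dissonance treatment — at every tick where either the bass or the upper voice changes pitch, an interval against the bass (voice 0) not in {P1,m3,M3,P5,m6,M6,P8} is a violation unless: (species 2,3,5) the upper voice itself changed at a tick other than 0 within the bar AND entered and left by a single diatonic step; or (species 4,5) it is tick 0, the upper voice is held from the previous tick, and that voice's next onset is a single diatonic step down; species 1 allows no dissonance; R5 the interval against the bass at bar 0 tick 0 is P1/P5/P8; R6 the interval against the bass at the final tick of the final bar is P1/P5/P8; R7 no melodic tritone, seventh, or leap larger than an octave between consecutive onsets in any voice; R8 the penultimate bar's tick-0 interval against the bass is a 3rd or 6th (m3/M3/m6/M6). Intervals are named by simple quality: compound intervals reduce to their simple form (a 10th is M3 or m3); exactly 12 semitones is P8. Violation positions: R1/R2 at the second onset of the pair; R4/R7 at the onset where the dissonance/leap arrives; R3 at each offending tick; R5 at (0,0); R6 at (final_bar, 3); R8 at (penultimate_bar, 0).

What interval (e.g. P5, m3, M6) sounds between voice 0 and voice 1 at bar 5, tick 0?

voice 0=G3 voice 1=E4 -> M6

M6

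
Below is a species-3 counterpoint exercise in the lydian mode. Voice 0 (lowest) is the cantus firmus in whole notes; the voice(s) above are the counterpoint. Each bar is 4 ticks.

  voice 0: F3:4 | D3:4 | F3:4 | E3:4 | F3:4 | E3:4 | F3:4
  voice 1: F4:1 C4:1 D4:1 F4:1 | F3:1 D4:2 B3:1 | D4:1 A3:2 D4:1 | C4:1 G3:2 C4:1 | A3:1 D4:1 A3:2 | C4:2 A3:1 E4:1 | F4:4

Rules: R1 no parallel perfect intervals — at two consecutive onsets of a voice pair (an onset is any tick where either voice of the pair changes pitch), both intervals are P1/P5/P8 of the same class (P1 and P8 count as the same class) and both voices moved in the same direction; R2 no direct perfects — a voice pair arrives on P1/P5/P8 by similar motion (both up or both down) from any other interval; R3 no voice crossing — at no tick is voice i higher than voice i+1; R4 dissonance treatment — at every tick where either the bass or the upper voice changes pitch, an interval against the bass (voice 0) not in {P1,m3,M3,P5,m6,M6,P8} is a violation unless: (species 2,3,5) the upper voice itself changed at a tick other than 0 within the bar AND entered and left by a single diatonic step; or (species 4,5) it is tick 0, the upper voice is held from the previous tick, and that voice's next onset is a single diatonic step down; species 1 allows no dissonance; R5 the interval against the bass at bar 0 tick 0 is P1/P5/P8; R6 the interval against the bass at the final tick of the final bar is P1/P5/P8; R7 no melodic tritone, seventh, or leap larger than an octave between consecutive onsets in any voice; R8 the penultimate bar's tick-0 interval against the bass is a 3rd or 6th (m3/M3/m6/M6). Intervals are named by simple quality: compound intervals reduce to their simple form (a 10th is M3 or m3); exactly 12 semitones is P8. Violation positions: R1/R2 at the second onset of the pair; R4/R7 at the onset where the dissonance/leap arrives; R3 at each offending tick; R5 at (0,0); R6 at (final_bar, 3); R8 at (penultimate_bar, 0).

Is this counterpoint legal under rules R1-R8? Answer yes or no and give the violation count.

No (2 violations)

bar 0: v0=F3 v1=F4 (P8)
bar 1: v0=D3 v1=F3 (m3)
bar 2: v0=F3 v1=D4 (M6)
bar 3: v0=E3 v1=C4 (m6)
bar 4: v0=F3 v1=A3 (M3)
bar 5: v0=E3 v1=C4 (m6)
bar 6: v0=F3 v1=F4 (P8)
  R4 @ bar5.2: E3/A3 P4 untreated
  R1 @ bar6.0: E3/E4 P8 -> F3/F4 P8 similar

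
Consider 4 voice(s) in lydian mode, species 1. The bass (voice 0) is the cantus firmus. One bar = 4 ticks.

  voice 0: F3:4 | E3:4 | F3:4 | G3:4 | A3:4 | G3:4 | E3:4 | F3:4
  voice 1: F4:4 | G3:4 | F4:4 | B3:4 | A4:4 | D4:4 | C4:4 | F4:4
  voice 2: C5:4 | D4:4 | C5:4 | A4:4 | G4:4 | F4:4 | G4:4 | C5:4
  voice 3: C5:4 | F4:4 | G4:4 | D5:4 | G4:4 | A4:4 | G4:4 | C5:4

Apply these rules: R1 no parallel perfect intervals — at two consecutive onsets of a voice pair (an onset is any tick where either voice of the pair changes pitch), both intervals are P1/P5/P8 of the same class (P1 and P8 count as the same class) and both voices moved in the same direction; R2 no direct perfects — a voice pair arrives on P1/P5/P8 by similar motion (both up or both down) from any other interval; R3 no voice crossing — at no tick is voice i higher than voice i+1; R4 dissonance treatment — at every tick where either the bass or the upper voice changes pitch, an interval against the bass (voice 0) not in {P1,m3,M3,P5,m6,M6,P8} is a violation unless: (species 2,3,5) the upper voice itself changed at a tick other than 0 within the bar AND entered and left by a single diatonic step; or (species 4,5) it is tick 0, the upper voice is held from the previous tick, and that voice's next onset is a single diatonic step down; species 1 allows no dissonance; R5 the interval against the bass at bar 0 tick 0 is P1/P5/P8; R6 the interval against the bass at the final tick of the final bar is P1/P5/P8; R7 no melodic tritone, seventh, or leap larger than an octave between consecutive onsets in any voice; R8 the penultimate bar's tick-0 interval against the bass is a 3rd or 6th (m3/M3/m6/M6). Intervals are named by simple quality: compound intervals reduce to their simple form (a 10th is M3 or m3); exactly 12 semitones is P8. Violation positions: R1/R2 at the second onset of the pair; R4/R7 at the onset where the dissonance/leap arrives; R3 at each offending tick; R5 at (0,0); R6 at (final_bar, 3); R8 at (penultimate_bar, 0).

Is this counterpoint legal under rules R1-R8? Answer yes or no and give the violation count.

bar 0: v0=F3 v1=F4 v2=C5 v3=C5 (P5)
bar 1: v0=E3 v1=G3 v2=D4 v3=F4 (m2)
bar 2: v0=F3 v1=F4 v2=C5 v3=G4 (M2)
bar 3: v0=G3 v1=B3 v2=A4 v3=D5 (P5)
bar 4: v0=A3 v1=A4 v2=G4 v3=G4 (m7)
bar 5: v0=G3 v1=D4 v2=F4 v3=A4 (M2)
bar 6: v0=E3 v1=C4 v2=G4 v3=G4 (m3)
bar 7: v0=F3 v1=F4 v2=C5 v3=C5 (P5)
  R1 @ bar1.0: F4/C5 P5 -> G3/D4 P5 similar
  R4 @ bar1.0: E3/D4 m7 untreated
  R4 @ bar1.0: E3/F4 m2 untreated
  R7 @ bar1.0: F4->G3 leap 10st
  R7 @ bar1.0: C5->D4 leap 10st
  R1 @ bar2.0: G3/D4 P5 -> F4/C5 P5 similar
  R2 @ bar2.0: E3/G3 m3 -> F3/F4 P8 similar
  R2 @ bar2.0: E3/D4 m7 -> F3/C5 P5 similar
  R3 @ bar2.0: C5 above G4
  R4 @ bar2.0: F3/G4 M2 untreated
  R7 @ bar2.0: G3->F4 leap 10st
  R7 @ bar2.0: D4->C5 leap 10st
  R3 @ bar2.1: C5 above G4
  R3 @ bar2.2: C5 above G4
  R3 @ bar2.3: C5 above G4
  R2 @ bar3.0: F3/G4 M2 -> G3/D5 P5 similar
  R4 @ bar3.0: G3/A4 M2 untreated
  R7 @ bar3.0: F4->B3 leap 6st
  R2 @ bar4.0: G3/B3 M3 -> A3/A4 P8 similar
  R2 @ bar4.0: A4/D5 P4 -> G4/G4 P1 similar
  R3 @ bar4.0: A4 above G4
  R4 @ bar4.0: A3/G4 m7 untreated
  R4 @ bar4.0: A3/G4 m7 untreated
  R7 @ bar4.0: B3->A4 leap 10st
  R3 @ bar4.1: A4 above G4
  R3 @ bar4.2: A4 above G4
  R3 @ bar4.3: A4 above G4
  R2 @ bar5.0: A3/A4 P8 -> G3/D4 P5 similar
  R4 @ bar5.0: G3/F4 m7 untreated
  R4 @ bar5.0: G3/A4 M2 untreated
  R1 @ bar6.0: D4/A4 P5 -> C4/G4 P5 similar
  R1 @ bar7.0: C4/G4 P5 -> F4/C5 P5 similar
  R1 @ bar7.0: C4/G4 P5 -> F4/C5 P5 similar
  R1 @ bar7.0: G4/G4 P1 -> C5/C5 P1 similar
  R2 @ bar7.0: E3/C4 m6 -> F3/F4 P8 similar
  R2 @ bar7.0: E3/G4 m3 -> F3/C5 P5 similar
  R2 @ bar7.0: E3/G4 m3 -> F3/C5 P5 similar

No (37 violations)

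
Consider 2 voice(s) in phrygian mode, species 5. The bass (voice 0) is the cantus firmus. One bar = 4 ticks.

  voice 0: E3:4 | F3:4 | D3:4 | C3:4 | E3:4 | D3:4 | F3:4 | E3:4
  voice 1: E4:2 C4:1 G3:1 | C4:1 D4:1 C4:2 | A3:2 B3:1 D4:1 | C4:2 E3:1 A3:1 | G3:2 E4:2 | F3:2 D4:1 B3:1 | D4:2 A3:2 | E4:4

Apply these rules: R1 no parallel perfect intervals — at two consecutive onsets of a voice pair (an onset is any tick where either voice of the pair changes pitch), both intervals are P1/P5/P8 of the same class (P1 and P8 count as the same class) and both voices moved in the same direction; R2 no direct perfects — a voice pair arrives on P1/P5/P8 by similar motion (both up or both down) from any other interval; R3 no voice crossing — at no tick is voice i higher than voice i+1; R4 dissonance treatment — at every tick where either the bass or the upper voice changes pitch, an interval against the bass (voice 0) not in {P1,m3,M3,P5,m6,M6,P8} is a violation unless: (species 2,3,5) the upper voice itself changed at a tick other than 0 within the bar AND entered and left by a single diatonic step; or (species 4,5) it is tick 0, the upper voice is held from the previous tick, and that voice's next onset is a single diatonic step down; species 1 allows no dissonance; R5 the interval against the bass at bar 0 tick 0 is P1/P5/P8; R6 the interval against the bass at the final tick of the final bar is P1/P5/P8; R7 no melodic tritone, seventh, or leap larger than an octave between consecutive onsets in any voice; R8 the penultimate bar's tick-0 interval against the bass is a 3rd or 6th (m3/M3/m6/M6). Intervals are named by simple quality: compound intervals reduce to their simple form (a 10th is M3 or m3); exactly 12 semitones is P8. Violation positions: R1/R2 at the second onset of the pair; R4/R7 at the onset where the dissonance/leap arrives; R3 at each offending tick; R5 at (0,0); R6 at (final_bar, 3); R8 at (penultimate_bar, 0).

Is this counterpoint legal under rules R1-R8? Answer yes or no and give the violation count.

No (4 violations)

bar 0: v0=E3 v1=E4 (P8)
bar 1: v0=F3 v1=C4 (P5)
bar 2: v0=D3 v1=A3 (P5)
bar 3: v0=C3 v1=C4 (P8)
bar 4: v0=E3 v1=G3 (m3)
bar 5: v0=D3 v1=F3 (m3)
bar 6: v0=F3 v1=D4 (M6)
bar 7: v0=E3 v1=E4 (P8)
  R2 @ bar1.0: E3/G3 m3 -> F3/C4 P5 similar
  R1 @ bar2.0: F3/C4 P5 -> D3/A3 P5 similar
  R1 @ bar3.0: D3/D4 P8 -> C3/C4 P8 similar
  R7 @ bar5.0: E4->F3 leap 11st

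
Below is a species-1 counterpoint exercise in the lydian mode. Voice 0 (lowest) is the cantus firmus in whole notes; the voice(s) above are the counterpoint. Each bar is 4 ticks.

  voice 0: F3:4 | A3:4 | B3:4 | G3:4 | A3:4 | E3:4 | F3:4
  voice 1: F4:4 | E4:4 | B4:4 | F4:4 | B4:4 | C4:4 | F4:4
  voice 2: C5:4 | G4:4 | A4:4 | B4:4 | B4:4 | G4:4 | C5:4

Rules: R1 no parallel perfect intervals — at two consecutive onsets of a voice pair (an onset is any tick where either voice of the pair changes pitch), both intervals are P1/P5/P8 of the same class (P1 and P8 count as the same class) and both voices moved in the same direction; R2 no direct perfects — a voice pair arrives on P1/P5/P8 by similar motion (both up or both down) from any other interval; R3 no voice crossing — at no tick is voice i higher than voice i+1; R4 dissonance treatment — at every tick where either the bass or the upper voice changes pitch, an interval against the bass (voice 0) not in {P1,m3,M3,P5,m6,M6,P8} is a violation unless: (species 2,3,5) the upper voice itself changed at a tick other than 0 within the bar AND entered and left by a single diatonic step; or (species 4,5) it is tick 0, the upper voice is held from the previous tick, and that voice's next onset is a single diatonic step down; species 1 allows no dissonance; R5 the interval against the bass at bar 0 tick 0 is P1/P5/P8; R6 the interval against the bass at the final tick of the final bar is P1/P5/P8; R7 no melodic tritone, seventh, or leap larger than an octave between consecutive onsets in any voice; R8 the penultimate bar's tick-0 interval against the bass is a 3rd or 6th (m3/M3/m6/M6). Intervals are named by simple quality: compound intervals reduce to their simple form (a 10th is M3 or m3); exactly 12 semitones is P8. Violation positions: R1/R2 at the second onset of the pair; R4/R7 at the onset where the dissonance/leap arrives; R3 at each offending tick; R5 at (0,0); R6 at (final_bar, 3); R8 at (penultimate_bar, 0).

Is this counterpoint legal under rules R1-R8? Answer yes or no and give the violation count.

bar 0: v0=F3 v1=F4 v2=C5 (P5)
bar 1: v0=A3 v1=E4 v2=G4 (m7)
bar 2: v0=B3 v1=B4 v2=A4 (m7)
bar 3: v0=G3 v1=F4 v2=B4 (M3)
bar 4: v0=A3 v1=B4 v2=B4 (M2)
bar 5: v0=E3 v1=C4 v2=G4 (m3)
bar 6: v0=F3 v1=F4 v2=C5 (P5)
  R4 @ bar1.0: A3/G4 m7 untreated
  R2 @ bar2.0: A3/E4 P5 -> B3/B4 P8 similar
  R3 @ bar2.0: B4 above A4
  R4 @ bar2.0: B3/A4 m7 untreated
  R3 @ bar2.1: B4 above A4
  R3 @ bar2.2: B4 above A4
  R3 @ bar2.3: B4 above A4
  R4 @ bar3.0: G3/F4 m7 untreated
  R7 @ bar3.0: B4->F4 leap 6st
  R4 @ bar4.0: A3/B4 M2 untreated
  R4 @ bar4.0: A3/B4 M2 untreated
  R7 @ bar4.0: F4->B4 leap 6st
  R2 @ bar5.0: B4/B4 P1 -> C4/G4 P5 similar
  R7 @ bar5.0: B4->C4 leap 11st
  R1 @ bar6.0: C4/G4 P5 -> F4/C5 P5 similar
  R2 @ bar6.0: E3/C4 m6 -> F3/F4 P8 similar
  R2 @ bar6.0: E3/G4 m3 -> F3/C5 P5 similar

No (17 violations)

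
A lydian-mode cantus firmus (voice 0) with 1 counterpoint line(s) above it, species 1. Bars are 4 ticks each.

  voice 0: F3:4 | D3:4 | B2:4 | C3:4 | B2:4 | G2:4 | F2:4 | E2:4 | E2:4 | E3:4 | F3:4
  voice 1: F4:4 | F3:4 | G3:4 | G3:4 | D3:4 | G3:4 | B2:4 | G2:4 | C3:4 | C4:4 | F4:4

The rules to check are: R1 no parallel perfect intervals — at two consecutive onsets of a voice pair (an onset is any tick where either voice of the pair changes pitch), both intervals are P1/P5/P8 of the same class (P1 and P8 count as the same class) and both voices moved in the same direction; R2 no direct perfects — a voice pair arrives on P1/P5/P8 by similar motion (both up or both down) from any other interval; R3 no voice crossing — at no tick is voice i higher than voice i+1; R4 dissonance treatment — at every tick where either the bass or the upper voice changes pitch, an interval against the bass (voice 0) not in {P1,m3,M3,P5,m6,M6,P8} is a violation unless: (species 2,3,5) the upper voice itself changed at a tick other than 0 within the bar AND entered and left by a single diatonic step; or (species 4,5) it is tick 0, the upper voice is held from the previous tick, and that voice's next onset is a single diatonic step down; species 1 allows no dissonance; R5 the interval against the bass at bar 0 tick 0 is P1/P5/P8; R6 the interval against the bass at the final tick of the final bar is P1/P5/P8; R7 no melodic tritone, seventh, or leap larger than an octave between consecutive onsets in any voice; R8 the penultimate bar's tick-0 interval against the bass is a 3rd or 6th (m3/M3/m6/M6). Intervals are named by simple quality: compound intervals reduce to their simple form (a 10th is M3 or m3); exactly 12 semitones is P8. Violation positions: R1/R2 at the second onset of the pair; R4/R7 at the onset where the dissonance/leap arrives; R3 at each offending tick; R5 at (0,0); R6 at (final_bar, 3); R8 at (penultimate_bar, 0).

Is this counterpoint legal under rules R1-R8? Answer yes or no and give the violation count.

No (2 violations)

bar 0: v0=F3 v1=F4 (P8)
bar 1: v0=D3 v1=F3 (m3)
bar 2: v0=B2 v1=G3 (m6)
bar 3: v0=C3 v1=G3 (P5)
bar 4: v0=B2 v1=D3 (m3)
bar 5: v0=G2 v1=G3 (P8)
bar 6: v0=F2 v1=B2 (TT)
bar 7: v0=E2 v1=G2 (m3)
bar 8: v0=E2 v1=C3 (m6)
bar 9: v0=E3 v1=C4 (m6)
bar 10: v0=F3 v1=F4 (P8)
  R4 @ bar6.0: F2/B2 TT untreated
  R2 @ bar10.0: E3/C4 m6 -> F3/F4 P8 similar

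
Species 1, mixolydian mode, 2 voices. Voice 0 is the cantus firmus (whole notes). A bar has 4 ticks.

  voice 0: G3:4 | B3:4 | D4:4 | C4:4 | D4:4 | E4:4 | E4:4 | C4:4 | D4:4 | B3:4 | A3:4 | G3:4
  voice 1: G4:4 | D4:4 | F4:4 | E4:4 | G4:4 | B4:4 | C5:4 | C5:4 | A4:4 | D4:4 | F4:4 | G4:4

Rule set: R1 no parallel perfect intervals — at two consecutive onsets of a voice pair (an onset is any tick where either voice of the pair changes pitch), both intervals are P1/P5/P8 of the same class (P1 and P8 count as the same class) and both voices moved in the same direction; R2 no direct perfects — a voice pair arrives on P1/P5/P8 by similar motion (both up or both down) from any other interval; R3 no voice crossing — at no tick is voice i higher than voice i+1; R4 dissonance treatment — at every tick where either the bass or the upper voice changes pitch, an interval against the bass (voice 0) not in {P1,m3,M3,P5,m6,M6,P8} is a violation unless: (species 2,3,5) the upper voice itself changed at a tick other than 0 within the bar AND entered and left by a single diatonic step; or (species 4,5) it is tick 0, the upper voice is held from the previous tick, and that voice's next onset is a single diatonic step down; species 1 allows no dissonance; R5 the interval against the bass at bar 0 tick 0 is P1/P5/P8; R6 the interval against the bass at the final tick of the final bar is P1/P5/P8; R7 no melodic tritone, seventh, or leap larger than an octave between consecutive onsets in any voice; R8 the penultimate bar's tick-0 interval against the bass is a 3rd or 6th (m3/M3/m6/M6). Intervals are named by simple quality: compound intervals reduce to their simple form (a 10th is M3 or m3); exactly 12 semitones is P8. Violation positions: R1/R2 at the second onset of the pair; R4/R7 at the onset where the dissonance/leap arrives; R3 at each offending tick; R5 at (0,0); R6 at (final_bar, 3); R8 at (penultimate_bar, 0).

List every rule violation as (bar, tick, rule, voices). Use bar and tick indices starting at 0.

bar 0: v0=G3 v1=G4 downbeat P8
bar 1: v0=B3 v1=D4 downbeat m3
bar 2: v0=D4 v1=F4 downbeat m3
bar 3: v0=C4 v1=E4 downbeat M3
bar 4: v0=D4 v1=G4 downbeat P4
bar 5: v0=E4 v1=B4 downbeat P5
bar 6: v0=E4 v1=C5 downbeat m6
bar 7: v0=C4 v1=C5 downbeat P8
bar 8: v0=D4 v1=A4 downbeat P5
bar 9: v0=B3 v1=D4 downbeat m3
bar 10: v0=A3 v1=F4 downbeat m6
bar 11: v0=G3 v1=G4 downbeat P8
  -> R4 @ bar 4 tick 0 v(0, 1): D4/G4 P4 untreated
  -> R2 @ bar 5 tick 0 v(0, 1): D4/G4 P4 -> E4/B4 P5 similar

(4, 0, R4, (0, 1))
(5, 0, R2, (0, 1))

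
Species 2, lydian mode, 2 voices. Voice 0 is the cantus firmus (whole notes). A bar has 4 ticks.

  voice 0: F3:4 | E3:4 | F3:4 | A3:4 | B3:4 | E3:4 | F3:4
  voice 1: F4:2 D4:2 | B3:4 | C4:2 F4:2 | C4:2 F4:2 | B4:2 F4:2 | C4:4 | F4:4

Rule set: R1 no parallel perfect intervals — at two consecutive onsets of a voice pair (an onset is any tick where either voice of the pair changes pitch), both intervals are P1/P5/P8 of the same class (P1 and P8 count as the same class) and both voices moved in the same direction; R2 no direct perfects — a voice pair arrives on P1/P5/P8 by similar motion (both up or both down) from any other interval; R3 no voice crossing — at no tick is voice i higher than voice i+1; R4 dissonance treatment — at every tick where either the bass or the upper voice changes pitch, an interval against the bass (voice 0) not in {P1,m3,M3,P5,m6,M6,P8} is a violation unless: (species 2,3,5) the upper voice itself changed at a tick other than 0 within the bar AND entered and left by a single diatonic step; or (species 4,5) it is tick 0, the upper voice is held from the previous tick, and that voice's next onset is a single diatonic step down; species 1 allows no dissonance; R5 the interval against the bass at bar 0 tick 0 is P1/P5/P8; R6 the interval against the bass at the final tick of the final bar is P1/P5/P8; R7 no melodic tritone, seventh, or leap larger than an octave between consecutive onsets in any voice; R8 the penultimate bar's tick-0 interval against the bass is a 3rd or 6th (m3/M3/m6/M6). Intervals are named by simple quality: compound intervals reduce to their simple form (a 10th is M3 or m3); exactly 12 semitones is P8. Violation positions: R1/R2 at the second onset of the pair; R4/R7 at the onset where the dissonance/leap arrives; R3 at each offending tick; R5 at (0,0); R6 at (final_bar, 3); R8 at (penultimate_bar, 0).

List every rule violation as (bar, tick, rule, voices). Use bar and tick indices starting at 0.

bar 0: v0=F3 v1=F4 downbeat P8
bar 1: v0=E3 v1=B3 downbeat P5
bar 2: v0=F3 v1=C4 downbeat P5
bar 3: v0=A3 v1=C4 downbeat m3
bar 4: v0=B3 v1=B4 downbeat P8
bar 5: v0=E3 v1=C4 downbeat m6
bar 6: v0=F3 v1=F4 downbeat P8
  -> R2 @ bar 1 tick 0 v(0, 1): F3/D4 M6 -> E3/B3 P5 similar
  -> R1 @ bar 2 tick 0 v(0, 1): E3/B3 P5 -> F3/C4 P5 similar
  -> R2 @ bar 4 tick 0 v(0, 1): A3/F4 m6 -> B3/B4 P8 similar
  -> R7 @ bar 4 tick 0 v(1,): F4->B4 leap 6st
  -> R4 @ bar 4 tick 2 v(0, 1): B3/F4 TT untreated
  -> R7 @ bar 4 tick 2 v(1,): B4->F4 leap 6st
  -> R2 @ bar 6 tick 0 v(0, 1): E3/C4 m6 -> F3/F4 P8 similar

(1, 0, R2, (0, 1))
(2, 0, R1, (0, 1))
(4, 0, R2, (0, 1))
(4, 0, R7, (1,))
(4, 2, R4, (0, 1))
(4, 2, R7, (1,))
(6, 0, R2, (0, 1))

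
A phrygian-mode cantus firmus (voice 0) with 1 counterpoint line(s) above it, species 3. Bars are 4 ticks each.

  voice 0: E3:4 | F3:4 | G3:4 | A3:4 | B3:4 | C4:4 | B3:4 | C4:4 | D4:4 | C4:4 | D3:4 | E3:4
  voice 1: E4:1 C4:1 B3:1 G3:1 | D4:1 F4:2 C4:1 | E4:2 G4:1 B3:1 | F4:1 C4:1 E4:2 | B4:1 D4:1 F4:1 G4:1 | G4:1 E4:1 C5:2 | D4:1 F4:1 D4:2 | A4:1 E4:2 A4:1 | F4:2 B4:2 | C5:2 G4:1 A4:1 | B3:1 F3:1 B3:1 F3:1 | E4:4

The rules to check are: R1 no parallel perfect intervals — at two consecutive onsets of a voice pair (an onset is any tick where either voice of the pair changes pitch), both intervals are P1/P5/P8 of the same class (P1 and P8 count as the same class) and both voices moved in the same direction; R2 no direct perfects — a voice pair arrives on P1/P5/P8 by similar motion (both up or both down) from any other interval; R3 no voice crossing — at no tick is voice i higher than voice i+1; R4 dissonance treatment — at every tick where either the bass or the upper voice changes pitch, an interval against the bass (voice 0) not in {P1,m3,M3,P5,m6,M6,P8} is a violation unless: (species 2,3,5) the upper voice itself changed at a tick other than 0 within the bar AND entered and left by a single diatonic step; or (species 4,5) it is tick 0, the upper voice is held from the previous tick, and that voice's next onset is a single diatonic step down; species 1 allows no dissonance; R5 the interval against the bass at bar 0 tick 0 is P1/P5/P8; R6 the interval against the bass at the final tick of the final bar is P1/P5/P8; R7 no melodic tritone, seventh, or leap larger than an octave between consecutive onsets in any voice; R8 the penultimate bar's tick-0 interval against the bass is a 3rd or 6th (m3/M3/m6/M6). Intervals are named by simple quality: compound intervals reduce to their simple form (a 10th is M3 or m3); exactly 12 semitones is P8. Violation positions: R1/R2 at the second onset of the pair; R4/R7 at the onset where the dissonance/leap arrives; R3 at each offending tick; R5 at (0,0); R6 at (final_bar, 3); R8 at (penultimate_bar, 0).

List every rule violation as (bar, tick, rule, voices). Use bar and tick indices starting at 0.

bar 0: v0=E3 v1=E4 downbeat P8
bar 1: v0=F3 v1=D4 downbeat M6
bar 2: v0=G3 v1=E4 downbeat M6
bar 3: v0=A3 v1=F4 downbeat m6
bar 4: v0=B3 v1=B4 downbeat P8
bar 5: v0=C4 v1=G4 downbeat P5
bar 6: v0=B3 v1=D4 downbeat m3
bar 7: v0=C4 v1=A4 downbeat M6
bar 8: v0=D4 v1=F4 downbeat m3
bar 9: v0=C4 v1=C5 downbeat P8
bar 10: v0=D3 v1=B3 downbeat M6
bar 11: v0=E3 v1=E4 downbeat P8
  -> R7 @ bar 3 tick 0 v(1,): B3->F4 leap 6st
  -> R2 @ bar 4 tick 0 v(0, 1): A3/E4 P5 -> B3/B4 P8 similar
  -> R4 @ bar 4 tick 2 v(0, 1): B3/F4 TT untreated
  -> R7 @ bar 6 tick 0 v(1,): C5->D4 leap 10st
  -> R4 @ bar 6 tick 1 v(0, 1): B3/F4 TT untreated
  -> R7 @ bar 8 tick 2 v(1,): F4->B4 leap 6st
  -> R7 @ bar 10 tick 0 v(0,): C4->D3 leap 10st
  -> R7 @ bar 10 tick 0 v(1,): A4->B3 leap 10st
  -> R7 @ bar 10 tick 1 v(1,): B3->F3 leap 6st
  -> R7 @ bar 10 tick 2 v(1,): F3->B3 leap 6st
  -> R7 @ bar 10 tick 3 v(1,): B3->F3 leap 6st
  -> R2 @ bar 11 tick 0 v(0, 1): D3/F3 m3 -> E3/E4 P8 similar
  -> R7 @ bar 11 tick 0 v(1,): F3->E4 leap 11st

(3, 0, R7, (1,))
(4, 0, R2, (0, 1))
(4, 2, R4, (0, 1))
(6, 0, R7, (1,))
(6, 1, R4, (0, 1))
(8, 2, R7, (1,))
(10, 0, R7, (0,))
(10, 0, R7, (1,))
(10, 1, R7, (1,))
(10, 2, R7, (1,))
(10, 3, R7, (1,))
(11, 0, R2, (0, 1))
(11, 0, R7, (1,))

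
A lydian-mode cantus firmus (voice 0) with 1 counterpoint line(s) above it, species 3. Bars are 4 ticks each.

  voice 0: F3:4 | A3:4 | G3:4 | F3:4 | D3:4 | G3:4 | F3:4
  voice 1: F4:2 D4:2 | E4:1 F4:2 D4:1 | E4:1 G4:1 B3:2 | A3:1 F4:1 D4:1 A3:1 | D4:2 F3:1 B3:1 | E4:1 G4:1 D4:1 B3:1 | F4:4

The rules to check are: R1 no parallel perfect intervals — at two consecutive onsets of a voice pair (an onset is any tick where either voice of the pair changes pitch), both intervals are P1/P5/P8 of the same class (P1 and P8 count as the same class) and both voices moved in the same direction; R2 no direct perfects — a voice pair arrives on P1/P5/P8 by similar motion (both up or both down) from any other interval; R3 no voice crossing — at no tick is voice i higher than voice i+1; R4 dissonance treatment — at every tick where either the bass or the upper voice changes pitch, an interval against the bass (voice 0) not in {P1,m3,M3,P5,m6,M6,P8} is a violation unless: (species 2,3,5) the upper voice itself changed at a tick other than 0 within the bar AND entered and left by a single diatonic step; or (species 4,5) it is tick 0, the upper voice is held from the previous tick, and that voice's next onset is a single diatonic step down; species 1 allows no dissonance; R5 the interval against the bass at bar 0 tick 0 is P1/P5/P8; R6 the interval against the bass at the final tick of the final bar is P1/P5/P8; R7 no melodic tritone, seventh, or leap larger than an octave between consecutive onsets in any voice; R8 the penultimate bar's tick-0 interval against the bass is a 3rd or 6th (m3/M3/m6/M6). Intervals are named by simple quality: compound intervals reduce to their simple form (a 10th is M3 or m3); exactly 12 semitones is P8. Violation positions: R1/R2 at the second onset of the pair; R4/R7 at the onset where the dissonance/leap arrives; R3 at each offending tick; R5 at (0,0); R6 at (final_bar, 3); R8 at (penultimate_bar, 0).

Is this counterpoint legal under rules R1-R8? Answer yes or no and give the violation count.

No (4 violations)

bar 0: v0=F3 v1=F4 (P8)
bar 1: v0=A3 v1=E4 (P5)
bar 2: v0=G3 v1=E4 (M6)
bar 3: v0=F3 v1=A3 (M3)
bar 4: v0=D3 v1=D4 (P8)
bar 5: v0=G3 v1=E4 (M6)
bar 6: v0=F3 v1=F4 (P8)
  R2 @ bar1.0: F3/D4 M6 -> A3/E4 P5 similar
  R4 @ bar1.3: A3/D4 P4 untreated
  R7 @ bar4.3: F3->B3 leap 6st
  R7 @ bar6.0: B3->F4 leap 6st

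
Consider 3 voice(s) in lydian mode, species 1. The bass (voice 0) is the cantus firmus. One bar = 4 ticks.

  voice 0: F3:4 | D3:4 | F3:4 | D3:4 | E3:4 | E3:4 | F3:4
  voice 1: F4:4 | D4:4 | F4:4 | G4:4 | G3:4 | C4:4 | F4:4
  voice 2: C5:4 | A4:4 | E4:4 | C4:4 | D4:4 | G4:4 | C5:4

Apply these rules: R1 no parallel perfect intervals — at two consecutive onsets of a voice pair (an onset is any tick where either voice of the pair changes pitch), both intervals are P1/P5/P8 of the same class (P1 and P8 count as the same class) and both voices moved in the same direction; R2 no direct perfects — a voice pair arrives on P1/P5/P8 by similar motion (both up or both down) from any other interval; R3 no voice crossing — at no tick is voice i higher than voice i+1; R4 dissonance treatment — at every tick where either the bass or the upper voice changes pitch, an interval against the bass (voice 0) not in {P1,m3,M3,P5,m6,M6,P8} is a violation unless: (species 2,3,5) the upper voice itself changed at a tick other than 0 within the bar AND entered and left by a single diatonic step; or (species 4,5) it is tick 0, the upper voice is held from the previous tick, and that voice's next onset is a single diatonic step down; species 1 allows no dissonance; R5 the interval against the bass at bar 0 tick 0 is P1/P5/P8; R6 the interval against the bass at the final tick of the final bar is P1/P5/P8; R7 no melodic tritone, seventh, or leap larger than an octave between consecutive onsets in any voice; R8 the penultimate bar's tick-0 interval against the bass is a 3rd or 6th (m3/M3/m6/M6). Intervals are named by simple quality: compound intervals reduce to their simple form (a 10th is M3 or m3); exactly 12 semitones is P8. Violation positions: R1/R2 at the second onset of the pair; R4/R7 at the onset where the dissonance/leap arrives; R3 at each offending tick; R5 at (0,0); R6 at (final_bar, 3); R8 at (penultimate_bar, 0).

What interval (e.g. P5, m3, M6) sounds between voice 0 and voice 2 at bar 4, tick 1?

voice 0=E3 voice 2=D4 -> m7

m7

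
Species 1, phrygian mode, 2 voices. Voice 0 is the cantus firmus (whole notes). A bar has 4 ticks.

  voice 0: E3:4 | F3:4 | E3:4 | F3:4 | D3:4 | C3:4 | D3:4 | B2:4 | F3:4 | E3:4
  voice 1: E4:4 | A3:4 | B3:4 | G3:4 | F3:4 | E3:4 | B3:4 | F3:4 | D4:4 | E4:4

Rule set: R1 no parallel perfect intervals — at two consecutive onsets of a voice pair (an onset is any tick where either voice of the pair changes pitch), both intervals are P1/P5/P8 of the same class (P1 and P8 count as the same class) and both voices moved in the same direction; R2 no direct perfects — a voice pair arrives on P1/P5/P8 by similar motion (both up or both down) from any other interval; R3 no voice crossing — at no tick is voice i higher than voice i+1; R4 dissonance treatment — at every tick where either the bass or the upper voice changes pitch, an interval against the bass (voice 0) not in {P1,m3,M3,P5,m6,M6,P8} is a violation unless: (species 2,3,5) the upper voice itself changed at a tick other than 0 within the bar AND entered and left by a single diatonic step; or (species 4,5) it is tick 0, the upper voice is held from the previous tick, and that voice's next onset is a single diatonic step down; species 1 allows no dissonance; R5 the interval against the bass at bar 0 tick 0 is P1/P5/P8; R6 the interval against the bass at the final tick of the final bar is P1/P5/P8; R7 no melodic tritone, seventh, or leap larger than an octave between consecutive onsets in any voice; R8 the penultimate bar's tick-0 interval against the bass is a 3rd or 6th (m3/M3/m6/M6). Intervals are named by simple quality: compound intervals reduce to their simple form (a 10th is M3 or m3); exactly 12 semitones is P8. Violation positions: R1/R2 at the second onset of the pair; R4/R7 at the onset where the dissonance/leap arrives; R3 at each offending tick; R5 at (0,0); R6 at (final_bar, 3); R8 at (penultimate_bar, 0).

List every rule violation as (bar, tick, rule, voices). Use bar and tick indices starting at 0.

bar 0: v0=E3 v1=E4 downbeat P8
bar 1: v0=F3 v1=A3 downbeat M3
bar 2: v0=E3 v1=B3 downbeat P5
bar 3: v0=F3 v1=G3 downbeat M2
bar 4: v0=D3 v1=F3 downbeat m3
bar 5: v0=C3 v1=E3 downbeat M3
bar 6: v0=D3 v1=B3 downbeat M6
bar 7: v0=B2 v1=F3 downbeat TT
bar 8: v0=F3 v1=D4 downbeat M6
bar 9: v0=E3 v1=E4 downbeat P8
  -> R4 @ bar 3 tick 0 v(0, 1): F3/G3 M2 untreated
  -> R4 @ bar 7 tick 0 v(0, 1): B2/F3 TT untreated
  -> R7 @ bar 7 tick 0 v(1,): B3->F3 leap 6st
  -> R7 @ bar 8 tick 0 v(0,): B2->F3 leap 6st

(3, 0, R4, (0, 1))
(7, 0, R4, (0, 1))
(7, 0, R7, (1,))
(8, 0, R7, (0,))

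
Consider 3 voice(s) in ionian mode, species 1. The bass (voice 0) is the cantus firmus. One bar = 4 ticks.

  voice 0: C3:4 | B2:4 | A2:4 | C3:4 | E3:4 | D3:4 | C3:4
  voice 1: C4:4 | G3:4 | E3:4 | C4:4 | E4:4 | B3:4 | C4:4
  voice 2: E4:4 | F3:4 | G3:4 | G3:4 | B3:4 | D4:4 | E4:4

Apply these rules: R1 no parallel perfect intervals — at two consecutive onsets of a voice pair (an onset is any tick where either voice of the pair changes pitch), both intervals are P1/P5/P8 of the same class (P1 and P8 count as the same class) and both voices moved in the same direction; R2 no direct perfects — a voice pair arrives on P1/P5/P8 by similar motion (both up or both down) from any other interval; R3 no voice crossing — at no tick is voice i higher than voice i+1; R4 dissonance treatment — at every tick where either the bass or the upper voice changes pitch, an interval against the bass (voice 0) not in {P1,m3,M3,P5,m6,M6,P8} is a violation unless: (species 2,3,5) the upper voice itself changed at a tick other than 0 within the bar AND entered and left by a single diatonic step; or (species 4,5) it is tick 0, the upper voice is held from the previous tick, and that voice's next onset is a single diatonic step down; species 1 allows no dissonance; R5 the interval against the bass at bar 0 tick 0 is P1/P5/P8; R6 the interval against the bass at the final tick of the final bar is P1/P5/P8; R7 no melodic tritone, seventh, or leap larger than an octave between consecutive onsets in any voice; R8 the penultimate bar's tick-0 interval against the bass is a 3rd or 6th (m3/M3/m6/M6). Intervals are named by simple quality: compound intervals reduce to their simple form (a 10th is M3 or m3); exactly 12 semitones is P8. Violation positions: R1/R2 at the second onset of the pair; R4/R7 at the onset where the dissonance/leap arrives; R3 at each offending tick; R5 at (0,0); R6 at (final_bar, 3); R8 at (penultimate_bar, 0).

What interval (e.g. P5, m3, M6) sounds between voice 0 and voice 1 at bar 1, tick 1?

m6

voice 0=B2 voice 1=G3 -> m6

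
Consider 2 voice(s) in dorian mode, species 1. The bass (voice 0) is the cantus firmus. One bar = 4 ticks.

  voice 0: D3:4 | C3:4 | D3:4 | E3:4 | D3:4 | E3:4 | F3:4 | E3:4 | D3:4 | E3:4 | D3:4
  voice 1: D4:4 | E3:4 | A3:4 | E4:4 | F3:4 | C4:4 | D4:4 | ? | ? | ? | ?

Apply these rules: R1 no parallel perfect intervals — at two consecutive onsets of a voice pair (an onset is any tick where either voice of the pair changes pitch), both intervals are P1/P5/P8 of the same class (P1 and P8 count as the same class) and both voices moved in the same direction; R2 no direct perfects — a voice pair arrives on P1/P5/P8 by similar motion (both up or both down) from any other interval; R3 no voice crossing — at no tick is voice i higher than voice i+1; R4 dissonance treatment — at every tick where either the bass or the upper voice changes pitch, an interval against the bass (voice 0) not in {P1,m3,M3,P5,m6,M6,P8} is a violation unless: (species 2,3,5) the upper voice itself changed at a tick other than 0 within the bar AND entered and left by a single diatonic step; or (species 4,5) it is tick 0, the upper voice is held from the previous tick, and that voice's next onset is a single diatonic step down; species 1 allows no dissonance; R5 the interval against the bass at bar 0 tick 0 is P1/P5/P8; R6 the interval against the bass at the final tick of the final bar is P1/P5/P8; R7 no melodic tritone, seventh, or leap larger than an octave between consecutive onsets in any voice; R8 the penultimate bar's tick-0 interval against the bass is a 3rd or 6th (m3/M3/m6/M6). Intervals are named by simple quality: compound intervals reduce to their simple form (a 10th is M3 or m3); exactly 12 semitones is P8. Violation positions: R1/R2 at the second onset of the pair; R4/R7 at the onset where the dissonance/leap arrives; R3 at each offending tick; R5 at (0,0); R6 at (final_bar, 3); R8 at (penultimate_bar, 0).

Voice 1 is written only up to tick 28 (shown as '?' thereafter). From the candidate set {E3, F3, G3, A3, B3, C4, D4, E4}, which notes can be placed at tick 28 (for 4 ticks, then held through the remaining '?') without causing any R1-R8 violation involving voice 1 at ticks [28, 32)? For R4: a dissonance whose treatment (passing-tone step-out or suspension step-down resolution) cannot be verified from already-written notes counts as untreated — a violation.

{C4, E4, G3}

E3: violates R2,R7
F3: violates R4
G3: legal
A3: violates R4
B3: violates R2
C4: legal
D4: violates R4
E4: legal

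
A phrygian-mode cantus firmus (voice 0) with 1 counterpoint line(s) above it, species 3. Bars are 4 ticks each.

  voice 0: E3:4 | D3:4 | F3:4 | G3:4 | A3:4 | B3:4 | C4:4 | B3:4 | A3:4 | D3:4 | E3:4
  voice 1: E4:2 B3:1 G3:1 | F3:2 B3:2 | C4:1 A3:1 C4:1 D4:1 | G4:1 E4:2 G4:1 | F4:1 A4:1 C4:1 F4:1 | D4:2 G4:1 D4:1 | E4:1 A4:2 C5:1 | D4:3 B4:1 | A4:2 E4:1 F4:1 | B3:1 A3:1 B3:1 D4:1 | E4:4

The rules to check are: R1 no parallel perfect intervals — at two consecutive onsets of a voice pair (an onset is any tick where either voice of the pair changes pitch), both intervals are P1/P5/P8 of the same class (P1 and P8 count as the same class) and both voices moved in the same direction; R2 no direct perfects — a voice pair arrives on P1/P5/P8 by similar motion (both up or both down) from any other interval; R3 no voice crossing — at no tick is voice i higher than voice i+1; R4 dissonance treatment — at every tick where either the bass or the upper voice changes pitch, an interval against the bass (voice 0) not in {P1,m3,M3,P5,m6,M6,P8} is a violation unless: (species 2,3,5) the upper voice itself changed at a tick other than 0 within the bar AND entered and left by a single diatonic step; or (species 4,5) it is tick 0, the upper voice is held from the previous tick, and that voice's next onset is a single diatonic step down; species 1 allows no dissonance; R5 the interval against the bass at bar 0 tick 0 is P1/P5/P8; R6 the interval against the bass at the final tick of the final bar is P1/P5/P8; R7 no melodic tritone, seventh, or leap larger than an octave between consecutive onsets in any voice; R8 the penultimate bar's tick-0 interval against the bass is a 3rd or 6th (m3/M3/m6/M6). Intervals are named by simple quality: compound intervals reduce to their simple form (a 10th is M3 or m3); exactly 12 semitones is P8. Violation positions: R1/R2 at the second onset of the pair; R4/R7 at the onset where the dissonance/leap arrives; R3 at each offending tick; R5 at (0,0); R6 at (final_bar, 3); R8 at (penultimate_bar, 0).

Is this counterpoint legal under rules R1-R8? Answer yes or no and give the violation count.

No (7 violations)

bar 0: v0=E3 v1=E4 (P8)
bar 1: v0=D3 v1=F3 (m3)
bar 2: v0=F3 v1=C4 (P5)
bar 3: v0=G3 v1=G4 (P8)
bar 4: v0=A3 v1=F4 (m6)
bar 5: v0=B3 v1=D4 (m3)
bar 6: v0=C4 v1=E4 (M3)
bar 7: v0=B3 v1=D4 (m3)
bar 8: v0=A3 v1=A4 (P8)
bar 9: v0=D3 v1=B3 (M6)
bar 10: v0=E3 v1=E4 (P8)
  R7 @ bar1.2: F3->B3 leap 6st
  R2 @ bar2.0: D3/B3 M6 -> F3/C4 P5 similar
  R2 @ bar3.0: F3/D4 M6 -> G3/G4 P8 similar
  R7 @ bar7.0: C5->D4 leap 10st
  R1 @ bar8.0: B3/B4 P8 -> A3/A4 P8 similar
  R7 @ bar9.0: F4->B3 leap 6st
  R1 @ bar10.0: D3/D4 P8 -> E3/E4 P8 similar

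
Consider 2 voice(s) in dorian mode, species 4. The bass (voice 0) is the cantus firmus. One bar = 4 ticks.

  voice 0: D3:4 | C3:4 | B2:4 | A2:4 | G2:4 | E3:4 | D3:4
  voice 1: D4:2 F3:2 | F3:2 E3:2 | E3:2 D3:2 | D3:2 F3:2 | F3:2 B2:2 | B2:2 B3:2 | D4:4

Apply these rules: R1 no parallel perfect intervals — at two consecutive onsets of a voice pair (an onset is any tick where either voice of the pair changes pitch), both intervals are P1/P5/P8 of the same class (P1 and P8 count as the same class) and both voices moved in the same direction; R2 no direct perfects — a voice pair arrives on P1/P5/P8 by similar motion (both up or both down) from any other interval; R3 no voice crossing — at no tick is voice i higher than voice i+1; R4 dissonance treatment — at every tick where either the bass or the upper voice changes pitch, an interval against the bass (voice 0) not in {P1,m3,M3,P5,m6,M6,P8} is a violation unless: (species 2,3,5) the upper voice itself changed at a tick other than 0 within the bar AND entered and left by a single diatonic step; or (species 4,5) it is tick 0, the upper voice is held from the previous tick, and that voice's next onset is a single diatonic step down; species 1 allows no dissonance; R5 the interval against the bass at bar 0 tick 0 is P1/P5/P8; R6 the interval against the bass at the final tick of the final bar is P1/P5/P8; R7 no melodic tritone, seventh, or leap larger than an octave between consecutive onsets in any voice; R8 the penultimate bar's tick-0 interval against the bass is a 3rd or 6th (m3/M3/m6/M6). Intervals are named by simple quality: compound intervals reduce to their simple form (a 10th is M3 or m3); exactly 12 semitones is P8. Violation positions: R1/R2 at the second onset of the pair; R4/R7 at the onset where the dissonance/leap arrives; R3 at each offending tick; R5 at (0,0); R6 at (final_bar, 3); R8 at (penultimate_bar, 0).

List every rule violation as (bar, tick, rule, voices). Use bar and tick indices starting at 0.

bar 0: v0=D3 v1=D4 downbeat P8
bar 1: v0=C3 v1=F3 downbeat P4
bar 2: v0=B2 v1=E3 downbeat P4
bar 3: v0=A2 v1=D3 downbeat P4
bar 4: v0=G2 v1=F3 downbeat m7
bar 5: v0=E3 v1=B2 downbeat P4
bar 6: v0=D3 v1=D4 downbeat P8
  -> R4 @ bar 3 tick 0 v(0, 1): A2/D3 P4 untreated
  -> R4 @ bar 4 tick 0 v(0, 1): G2/F3 m7 untreated
  -> R7 @ bar 4 tick 2 v(1,): F3->B2 leap 6st
  -> R3 @ bar 5 tick 0 v(0, 1): E3 above B2
  -> R4 @ bar 5 tick 0 v(0, 1): E3/B2 P4 untreated
  -> R8 @ bar 5 tick 0 v(0, 1): penult P4 not 3rd/6th
  -> R3 @ bar 5 tick 1 v(0, 1): E3 above B2

(3, 0, R4, (0, 1))
(4, 0, R4, (0, 1))
(4, 2, R7, (1,))
(5, 0, R3, (0, 1))
(5, 0, R4, (0, 1))
(5, 0, R8, (0, 1))
(5, 1, R3, (0, 1))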